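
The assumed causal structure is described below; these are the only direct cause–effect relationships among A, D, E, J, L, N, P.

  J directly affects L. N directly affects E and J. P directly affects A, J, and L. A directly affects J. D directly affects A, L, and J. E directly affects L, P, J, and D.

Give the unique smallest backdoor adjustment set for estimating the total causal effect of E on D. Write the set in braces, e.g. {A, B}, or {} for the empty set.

Variables eligible for adjustment (non-descendants of E, excluding E and D): {N}.
Backdoor paths from E to D:
  P1: E <- N -> J <- D
  P2: E <- N -> J <- P -> A <- D
  P3: E <- N -> J <- P -> L <- D
  P4: E <- N -> J <- A <- D
  P5: E <- N -> J <- A <- P -> L <- D
  P6: E <- N -> J -> L <- D
  P7: E <- N -> J -> L <- P -> A <- D
Each backdoor path contains an unconditioned collider, so every path is already blocked with the empty conditioning set:
  P1: blocked at collider J (neither it nor any descendant is in the conditioning set).
  P2: blocked at collider J (neither it nor any descendant is in the conditioning set).
  P3: blocked at collider J (neither it nor any descendant is in the conditioning set).
  P4: blocked at collider J (neither it nor any descendant is in the conditioning set).
  P5: blocked at collider J (neither it nor any descendant is in the conditioning set).
  P6: blocked at collider L (neither it nor any descendant is in the conditioning set).
  P7: blocked at collider L (neither it nor any descendant is in the conditioning set).
The empty set is therefore the unique smallest valid set.

{}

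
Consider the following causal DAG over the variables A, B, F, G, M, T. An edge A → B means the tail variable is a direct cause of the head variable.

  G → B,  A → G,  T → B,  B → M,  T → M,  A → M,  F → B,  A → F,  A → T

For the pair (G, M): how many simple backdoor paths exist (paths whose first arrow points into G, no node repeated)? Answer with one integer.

5

A backdoor path from G to M is any simple undirected path whose first edge points into G (i.e. leaves G via a parent).
Parents of G: {A}.
Enumerating:
  P1: G <- A -> T -> B -> M
  P2: G <- A -> T -> M
  P3: G <- A -> F -> B <- T -> M
  P4: G <- A -> F -> B -> M
  P5: G <- A -> M
That exhausts the simple backdoor paths. Count: 5.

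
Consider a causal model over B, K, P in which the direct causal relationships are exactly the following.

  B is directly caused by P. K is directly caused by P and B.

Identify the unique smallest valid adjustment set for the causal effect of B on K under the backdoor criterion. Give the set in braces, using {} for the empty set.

Variables eligible for adjustment (non-descendants of B, excluding B and K): {P}.
Backdoor paths from B to K:
  P1: B <- P -> K
The empty set is not sufficient: P1 (B <- P -> K) has no collider blocking it and no conditioned non-collider, so it is open.
Try {P}:
  P1: blocked at fork node P ∈ conditioning set.
{P} contains no descendant of B and blocks every backdoor path.
{P} is the unique smallest valid adjustment set.

{P}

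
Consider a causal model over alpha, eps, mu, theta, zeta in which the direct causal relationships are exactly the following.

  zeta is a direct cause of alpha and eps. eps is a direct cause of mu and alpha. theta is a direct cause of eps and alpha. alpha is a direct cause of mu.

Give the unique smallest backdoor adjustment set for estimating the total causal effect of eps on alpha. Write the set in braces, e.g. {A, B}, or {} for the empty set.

{theta, zeta}

Variables eligible for adjustment (non-descendants of eps, excluding eps and alpha): {theta, zeta}.
Backdoor paths from eps to alpha:
  P1: eps <- zeta -> alpha
  P2: eps <- theta -> alpha
The empty set is not sufficient: P1 (eps <- zeta -> alpha) has no collider blocking it and no conditioned non-collider, so it is open.
Try {theta, zeta}:
  P1: blocked at fork node zeta ∈ conditioning set.
  P2: blocked at fork node theta ∈ conditioning set.
{theta, zeta} contains no descendant of eps and blocks every backdoor path.
Every element of {theta, zeta} is needed (dropping theta leaves P2 open; dropping zeta leaves P1 open), so no proper subset is valid.
Among all size-2 subsets of the eligible variables, only {theta, zeta} blocks every backdoor path, so it is the unique smallest valid adjustment set.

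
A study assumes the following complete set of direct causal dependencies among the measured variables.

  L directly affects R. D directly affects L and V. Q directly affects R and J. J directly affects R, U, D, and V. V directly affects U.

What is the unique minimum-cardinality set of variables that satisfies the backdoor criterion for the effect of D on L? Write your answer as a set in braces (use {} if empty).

Variables eligible for adjustment (non-descendants of D, excluding D and L): {J, Q}.
Backdoor paths from D to L:
  P1: D <- J <- Q -> R <- L
  P2: D <- J -> R <- L
Each backdoor path contains an unconditioned collider, so every path is already blocked with the empty conditioning set:
  P1: blocked at collider R (neither it nor any descendant is in the conditioning set).
  P2: blocked at collider R (neither it nor any descendant is in the conditioning set).
The empty set is therefore the unique smallest valid set.

{}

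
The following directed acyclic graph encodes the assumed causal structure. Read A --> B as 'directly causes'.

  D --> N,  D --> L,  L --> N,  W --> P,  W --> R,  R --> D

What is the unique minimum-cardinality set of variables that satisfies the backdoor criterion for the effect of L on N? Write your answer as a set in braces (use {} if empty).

Variables eligible for adjustment (non-descendants of L, excluding L and N): {D, P, R, W}.
Backdoor paths from L to N:
  P1: L <- D -> N
The empty set is not sufficient: P1 (L <- D -> N) has no collider blocking it and no conditioned non-collider, so it is open.
Try {D}:
  P1: blocked at fork node D ∈ conditioning set.
{D} contains no descendant of L and blocks every backdoor path.
No other singleton works — e.g. {W} leaves P1 open — so {D} is the unique smallest valid adjustment set.

{D}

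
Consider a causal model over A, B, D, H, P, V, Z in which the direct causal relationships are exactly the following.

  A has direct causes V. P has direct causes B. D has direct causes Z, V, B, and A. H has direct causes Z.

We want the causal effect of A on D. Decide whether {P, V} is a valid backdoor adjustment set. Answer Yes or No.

Backdoor paths from A to D (paths whose first edge points into A):
  P1: A <- V -> D
Condition 1 (no descendant of A in the set): holds — descendants of A are {D}; none are in {P, V}.
Condition 2 (every backdoor path blocked by {P, V}):
  P1: blocked at fork node V ∈ conditioning set.
{P, V} satisfies the backdoor criterion.

Yes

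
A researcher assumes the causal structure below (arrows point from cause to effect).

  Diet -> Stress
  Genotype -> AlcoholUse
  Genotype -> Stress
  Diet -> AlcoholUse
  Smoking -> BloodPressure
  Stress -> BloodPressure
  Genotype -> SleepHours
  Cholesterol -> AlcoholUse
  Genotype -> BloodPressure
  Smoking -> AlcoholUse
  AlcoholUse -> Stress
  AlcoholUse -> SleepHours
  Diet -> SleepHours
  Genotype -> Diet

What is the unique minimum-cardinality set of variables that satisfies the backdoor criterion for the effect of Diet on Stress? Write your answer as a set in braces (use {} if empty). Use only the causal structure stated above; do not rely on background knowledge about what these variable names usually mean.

{Genotype}

Variables eligible for adjustment (non-descendants of Diet, excluding Diet and Stress): {Cholesterol, Genotype, Smoking}.
Backdoor paths from Diet to Stress:
  P1: Diet <- Genotype -> AlcoholUse <- Smoking -> BloodPressure <- Stress
  P2: Diet <- Genotype -> AlcoholUse -> Stress
  P3: Diet <- Genotype -> SleepHours <- AlcoholUse <- Smoking -> BloodPressure <- Stress
  P4: Diet <- Genotype -> SleepHours <- AlcoholUse -> Stress
  P5: Diet <- Genotype -> Stress
  P6: Diet <- Genotype -> BloodPressure <- Smoking -> AlcoholUse -> Stress
  P7: Diet <- Genotype -> BloodPressure <- Stress
The empty set is not sufficient: P2 (Diet <- Genotype -> AlcoholUse -> Stress) has no collider blocking it and no conditioned non-collider, so it is open.
Try {Genotype}:
  P1: blocked at fork node Genotype ∈ conditioning set.
  P2: blocked at fork node Genotype ∈ conditioning set.
  P3: blocked at fork node Genotype ∈ conditioning set.
  P4: blocked at fork node Genotype ∈ conditioning set.
  P5: blocked at fork node Genotype ∈ conditioning set.
  P6: blocked at fork node Genotype ∈ conditioning set.
  P7: blocked at fork node Genotype ∈ conditioning set.
{Genotype} contains no descendant of Diet and blocks every backdoor path.
No other singleton works — e.g. {Cholesterol} leaves P2 open — so {Genotype} is the unique smallest valid adjustment set.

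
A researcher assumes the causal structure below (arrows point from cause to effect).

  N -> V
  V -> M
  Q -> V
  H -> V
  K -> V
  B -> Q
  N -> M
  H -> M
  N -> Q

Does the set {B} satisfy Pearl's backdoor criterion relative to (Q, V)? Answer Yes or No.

No

Backdoor paths from Q to V (paths whose first edge points into Q):
  P1: Q <- N -> V
  P2: Q <- N -> M <- H -> V
  P3: Q <- N -> M <- V
Condition 1 (no descendant of Q in the set): holds — descendants of Q are {M, V}; none are in {B}.
Condition 2 (every backdoor path blocked by {B}):
  P1: open — no interior node is in the conditioning set.
  P2: blocked at collider M (neither it nor any descendant is in the conditioning set).
  P3: blocked at collider M (neither it nor any descendant is in the conditioning set).
{B} does not satisfy the backdoor criterion.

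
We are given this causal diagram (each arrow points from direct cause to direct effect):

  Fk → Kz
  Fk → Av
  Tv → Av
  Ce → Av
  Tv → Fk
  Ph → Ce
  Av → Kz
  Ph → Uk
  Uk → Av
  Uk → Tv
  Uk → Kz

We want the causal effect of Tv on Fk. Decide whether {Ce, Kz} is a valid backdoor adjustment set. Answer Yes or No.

Backdoor paths from Tv to Fk (paths whose first edge points into Tv):
  P1: Tv <- Uk <- Ph -> Ce -> Av <- Fk
  P2: Tv <- Uk <- Ph -> Ce -> Av -> Kz <- Fk
  P3: Tv <- Uk -> Av <- Fk
  P4: Tv <- Uk -> Av -> Kz <- Fk
  P5: Tv <- Uk -> Kz <- Fk
  P6: Tv <- Uk -> Kz <- Av <- Fk
Condition 1 (no descendant of Tv in the set): FAILS — Kz is a descendant of Tv.
Condition 2 (every backdoor path blocked by {Ce, Kz}):
  P1: blocked at chain node Ce ∈ conditioning set.
  P2: blocked at chain node Ce ∈ conditioning set.
  P3: open — collider(s) Av are conditioned on (or have a conditioned descendant) and no non-collider on the path is in the set.
  P4: open — collider(s) Kz are conditioned on (or have a conditioned descendant) and no non-collider on the path is in the set.
  P5: open — collider(s) Kz are conditioned on (or have a conditioned descendant) and no non-collider on the path is in the set.
  P6: open — collider(s) Kz are conditioned on (or have a conditioned descendant) and no non-collider on the path is in the set.
{Ce, Kz} does not satisfy the backdoor criterion.

No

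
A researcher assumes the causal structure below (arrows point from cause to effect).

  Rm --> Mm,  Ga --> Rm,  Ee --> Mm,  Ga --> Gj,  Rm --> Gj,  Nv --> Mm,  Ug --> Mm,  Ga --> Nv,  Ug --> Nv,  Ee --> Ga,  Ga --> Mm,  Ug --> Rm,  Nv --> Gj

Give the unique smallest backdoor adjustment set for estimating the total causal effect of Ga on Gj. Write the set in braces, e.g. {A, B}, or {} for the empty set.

{}

Variables eligible for adjustment (non-descendants of Ga, excluding Ga and Gj): {Ee, Ug}.
Backdoor paths from Ga to Gj:
  P1: Ga <- Ee -> Mm <- Ug -> Nv -> Gj
  P2: Ga <- Ee -> Mm <- Ug -> Rm -> Gj
  P3: Ga <- Ee -> Mm <- Nv <- Ug -> Rm -> Gj
  P4: Ga <- Ee -> Mm <- Nv -> Gj
  P5: Ga <- Ee -> Mm <- Rm <- Ug -> Nv -> Gj
  P6: Ga <- Ee -> Mm <- Rm -> Gj
Each backdoor path contains an unconditioned collider, so every path is already blocked with the empty conditioning set:
  P1: blocked at collider Mm (neither it nor any descendant is in the conditioning set).
  P2: blocked at collider Mm (neither it nor any descendant is in the conditioning set).
  P3: blocked at collider Mm (neither it nor any descendant is in the conditioning set).
  P4: blocked at collider Mm (neither it nor any descendant is in the conditioning set).
  P5: blocked at collider Mm (neither it nor any descendant is in the conditioning set).
  P6: blocked at collider Mm (neither it nor any descendant is in the conditioning set).
The empty set is therefore the unique smallest valid set.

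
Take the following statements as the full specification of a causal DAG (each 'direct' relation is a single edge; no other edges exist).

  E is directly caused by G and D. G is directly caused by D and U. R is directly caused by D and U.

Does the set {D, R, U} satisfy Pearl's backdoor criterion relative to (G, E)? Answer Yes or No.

Backdoor paths from G to E (paths whose first edge points into G):
  P1: G <- D -> E
  P2: G <- U -> R <- D -> E
Condition 1 (no descendant of G in the set): holds — descendants of G are {E}; none are in {D, R, U}.
Condition 2 (every backdoor path blocked by {D, R, U}):
  P1: blocked at fork node D ∈ conditioning set.
  P2: blocked at fork node U ∈ conditioning set.
{D, R, U} satisfies the backdoor criterion.

Yes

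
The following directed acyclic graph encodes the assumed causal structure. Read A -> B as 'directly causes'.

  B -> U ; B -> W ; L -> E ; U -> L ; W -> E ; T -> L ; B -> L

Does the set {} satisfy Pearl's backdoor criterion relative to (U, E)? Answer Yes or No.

No

Backdoor paths from U to E (paths whose first edge points into U):
  P1: U <- B -> W -> E
  P2: U <- B -> L -> E
Condition 1 (no descendant of U in the set): holds — descendants of U are {E, L}; none are in {}.
Condition 2 (every backdoor path blocked by {}):
  P1: open — no interior node is in the conditioning set.
  P2: open — no interior node is in the conditioning set.
{} does not satisfy the backdoor criterion.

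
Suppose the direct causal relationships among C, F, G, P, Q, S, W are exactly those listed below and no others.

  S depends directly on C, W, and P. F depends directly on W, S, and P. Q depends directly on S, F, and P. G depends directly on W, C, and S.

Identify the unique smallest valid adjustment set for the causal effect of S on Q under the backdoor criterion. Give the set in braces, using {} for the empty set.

Variables eligible for adjustment (non-descendants of S, excluding S and Q): {C, P, W}.
Backdoor paths from S to Q:
  P1: S <- P -> F -> Q
  P2: S <- P -> Q
  P3: S <- C -> G <- W -> F <- P -> Q
  P4: S <- C -> G <- W -> F -> Q
  P5: S <- W -> F <- P -> Q
  P6: S <- W -> F -> Q
The empty set is not sufficient: P1 (S <- P -> F -> Q) has no collider blocking it and no conditioned non-collider, so it is open.
Try {P, W}:
  P1: blocked at fork node P ∈ conditioning set.
  P2: blocked at fork node P ∈ conditioning set.
  P3: blocked at collider G (neither it nor any descendant is in the conditioning set).
  P4: blocked at collider G (neither it nor any descendant is in the conditioning set).
  P5: blocked at fork node W ∈ conditioning set.
  P6: blocked at fork node W ∈ conditioning set.
{P, W} contains no descendant of S and blocks every backdoor path.
Every element of {P, W} is needed (dropping P leaves P1 open; dropping W leaves P6 open), so no proper subset is valid.
Among all size-2 subsets of the eligible variables, only {P, W} blocks every backdoor path, so it is the unique smallest valid adjustment set.

{P, W}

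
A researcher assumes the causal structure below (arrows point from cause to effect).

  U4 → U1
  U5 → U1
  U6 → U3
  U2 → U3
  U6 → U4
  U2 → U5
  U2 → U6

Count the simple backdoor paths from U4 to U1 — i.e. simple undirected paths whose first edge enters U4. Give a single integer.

A backdoor path from U4 to U1 is any simple undirected path whose first edge points into U4 (i.e. leaves U4 via a parent).
Parents of U4: {U6}.
Enumerating:
  P1: U4 <- U6 <- U2 -> U5 -> U1
  P2: U4 <- U6 -> U3 <- U2 -> U5 -> U1
That exhausts the simple backdoor paths. Count: 2.

2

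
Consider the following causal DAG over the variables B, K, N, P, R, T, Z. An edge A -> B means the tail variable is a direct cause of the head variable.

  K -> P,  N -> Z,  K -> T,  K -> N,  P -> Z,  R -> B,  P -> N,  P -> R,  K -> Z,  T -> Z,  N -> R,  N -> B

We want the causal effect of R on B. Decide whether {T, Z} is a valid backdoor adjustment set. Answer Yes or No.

No

Backdoor paths from R to B (paths whose first edge points into R):
  P1: R <- P <- K -> T -> Z <- N -> B
  P2: R <- P <- K -> N -> B
  P3: R <- P <- K -> Z <- N -> B
  P4: R <- P -> N -> B
  P5: R <- P -> Z <- K -> N -> B
  P6: R <- P -> Z <- T <- K -> N -> B
  P7: R <- P -> Z <- N -> B
  P8: R <- N -> B
Condition 1 (no descendant of R in the set): holds — descendants of R are {B}; none are in {T, Z}.
Condition 2 (every backdoor path blocked by {T, Z}):
  P1: blocked at chain node T ∈ conditioning set.
  P2: open — no interior node is in the conditioning set.
  P3: open — collider(s) Z are conditioned on (or have a conditioned descendant) and no non-collider on the path is in the set.
  P4: open — no interior node is in the conditioning set.
  P5: open — collider(s) Z are conditioned on (or have a conditioned descendant) and no non-collider on the path is in the set.
  P6: blocked at chain node T ∈ conditioning set.
  P7: open — collider(s) Z are conditioned on (or have a conditioned descendant) and no non-collider on the path is in the set.
  P8: open — no interior node is in the conditioning set.
{T, Z} does not satisfy the backdoor criterion.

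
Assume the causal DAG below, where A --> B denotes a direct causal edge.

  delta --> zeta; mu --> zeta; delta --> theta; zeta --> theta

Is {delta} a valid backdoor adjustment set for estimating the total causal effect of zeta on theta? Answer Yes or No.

Yes

Backdoor paths from zeta to theta (paths whose first edge points into zeta):
  P1: zeta <- delta -> theta
Condition 1 (no descendant of zeta in the set): holds — descendants of zeta are {theta}; none are in {delta}.
Condition 2 (every backdoor path blocked by {delta}):
  P1: blocked at fork node delta ∈ conditioning set.
{delta} satisfies the backdoor criterion.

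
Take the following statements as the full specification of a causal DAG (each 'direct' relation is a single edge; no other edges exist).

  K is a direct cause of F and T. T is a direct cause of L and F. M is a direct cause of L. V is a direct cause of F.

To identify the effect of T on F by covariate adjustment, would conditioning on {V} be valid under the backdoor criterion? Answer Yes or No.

No

Backdoor paths from T to F (paths whose first edge points into T):
  P1: T <- K -> F
Condition 1 (no descendant of T in the set): holds — descendants of T are {F, L}; none are in {V}.
Condition 2 (every backdoor path blocked by {V}):
  P1: open — no interior node is in the conditioning set.
{V} does not satisfy the backdoor criterion.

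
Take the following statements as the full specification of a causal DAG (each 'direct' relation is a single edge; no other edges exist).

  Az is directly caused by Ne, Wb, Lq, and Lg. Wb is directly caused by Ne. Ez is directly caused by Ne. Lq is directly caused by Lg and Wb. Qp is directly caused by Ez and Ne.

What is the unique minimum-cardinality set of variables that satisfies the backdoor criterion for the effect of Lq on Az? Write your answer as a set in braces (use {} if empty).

{Lg, Wb}

Variables eligible for adjustment (non-descendants of Lq, excluding Lq and Az): {Ez, Lg, Ne, Qp, Wb}.
Backdoor paths from Lq to Az:
  P1: Lq <- Lg -> Az
  P2: Lq <- Wb <- Ne -> Az
  P3: Lq <- Wb -> Az
The empty set is not sufficient: P1 (Lq <- Lg -> Az) has no collider blocking it and no conditioned non-collider, so it is open.
Try {Lg, Wb}:
  P1: blocked at fork node Lg ∈ conditioning set.
  P2: blocked at chain node Wb ∈ conditioning set.
  P3: blocked at fork node Wb ∈ conditioning set.
{Lg, Wb} contains no descendant of Lq and blocks every backdoor path.
Every element of {Lg, Wb} is needed (dropping Lg leaves P1 open; dropping Wb leaves P2 open), so no proper subset is valid.
Among all size-2 subsets of the eligible variables, only {Lg, Wb} blocks every backdoor path, so it is the unique smallest valid adjustment set.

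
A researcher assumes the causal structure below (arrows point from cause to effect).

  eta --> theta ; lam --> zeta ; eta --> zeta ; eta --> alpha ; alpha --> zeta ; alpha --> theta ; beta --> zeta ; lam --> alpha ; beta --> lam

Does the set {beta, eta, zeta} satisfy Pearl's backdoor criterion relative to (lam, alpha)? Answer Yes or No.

Backdoor paths from lam to alpha (paths whose first edge points into lam):
  P1: lam <- beta -> zeta <- eta -> alpha
  P2: lam <- beta -> zeta <- eta -> theta <- alpha
  P3: lam <- beta -> zeta <- alpha
Condition 1 (no descendant of lam in the set): FAILS — zeta is a descendant of lam.
Condition 2 (every backdoor path blocked by {beta, eta, zeta}):
  P1: blocked at fork node beta ∈ conditioning set.
  P2: blocked at fork node beta ∈ conditioning set.
  P3: blocked at fork node beta ∈ conditioning set.
{beta, eta, zeta} does not satisfy the backdoor criterion.

No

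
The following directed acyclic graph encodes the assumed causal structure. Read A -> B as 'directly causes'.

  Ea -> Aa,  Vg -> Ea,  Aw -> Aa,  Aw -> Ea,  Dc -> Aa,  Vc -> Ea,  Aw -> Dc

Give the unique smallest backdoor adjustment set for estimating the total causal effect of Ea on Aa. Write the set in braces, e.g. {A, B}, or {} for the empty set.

Variables eligible for adjustment (non-descendants of Ea, excluding Ea and Aa): {Aw, Dc, Vc, Vg}.
Backdoor paths from Ea to Aa:
  P1: Ea <- Aw -> Dc -> Aa
  P2: Ea <- Aw -> Aa
The empty set is not sufficient: P1 (Ea <- Aw -> Dc -> Aa) has no collider blocking it and no conditioned non-collider, so it is open.
Try {Aw}:
  P1: blocked at fork node Aw ∈ conditioning set.
  P2: blocked at fork node Aw ∈ conditioning set.
{Aw} contains no descendant of Ea and blocks every backdoor path.
No other singleton works — e.g. {Vg} leaves P1 open — so {Aw} is the unique smallest valid adjustment set.

{Aw}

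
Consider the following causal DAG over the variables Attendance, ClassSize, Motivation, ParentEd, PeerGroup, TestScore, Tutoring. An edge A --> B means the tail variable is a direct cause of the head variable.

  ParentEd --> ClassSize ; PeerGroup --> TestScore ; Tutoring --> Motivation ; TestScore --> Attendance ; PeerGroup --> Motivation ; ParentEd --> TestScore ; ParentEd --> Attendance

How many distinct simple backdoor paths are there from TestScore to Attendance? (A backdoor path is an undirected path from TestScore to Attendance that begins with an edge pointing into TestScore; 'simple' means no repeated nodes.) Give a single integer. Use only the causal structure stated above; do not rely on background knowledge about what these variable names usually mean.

1

A backdoor path from TestScore to Attendance is any simple undirected path whose first edge points into TestScore (i.e. leaves TestScore via a parent).
Parents of TestScore: {ParentEd, PeerGroup}.
Enumerating:
  P1: TestScore <- ParentEd -> Attendance
That exhausts the simple backdoor paths. Count: 1.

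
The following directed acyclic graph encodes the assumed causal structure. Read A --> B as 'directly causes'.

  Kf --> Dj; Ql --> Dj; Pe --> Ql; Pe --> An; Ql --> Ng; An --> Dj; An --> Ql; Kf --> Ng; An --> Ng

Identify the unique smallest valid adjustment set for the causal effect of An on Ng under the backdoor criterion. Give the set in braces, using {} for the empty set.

{Pe}

Variables eligible for adjustment (non-descendants of An, excluding An and Ng): {Kf, Pe}.
Backdoor paths from An to Ng:
  P1: An <- Pe -> Ql -> Dj <- Kf -> Ng
  P2: An <- Pe -> Ql -> Ng
The empty set is not sufficient: P2 (An <- Pe -> Ql -> Ng) has no collider blocking it and no conditioned non-collider, so it is open.
Try {Pe}:
  P1: blocked at fork node Pe ∈ conditioning set.
  P2: blocked at fork node Pe ∈ conditioning set.
{Pe} contains no descendant of An and blocks every backdoor path.
No other singleton works — e.g. {Kf} leaves P2 open — so {Pe} is the unique smallest valid adjustment set.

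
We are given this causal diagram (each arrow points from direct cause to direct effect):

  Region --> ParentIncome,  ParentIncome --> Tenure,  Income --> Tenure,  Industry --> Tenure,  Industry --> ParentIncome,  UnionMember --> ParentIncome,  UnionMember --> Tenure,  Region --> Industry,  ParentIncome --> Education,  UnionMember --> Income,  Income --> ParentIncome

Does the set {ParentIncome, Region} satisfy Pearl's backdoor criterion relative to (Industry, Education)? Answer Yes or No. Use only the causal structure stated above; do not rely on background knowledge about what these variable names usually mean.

Backdoor paths from Industry to Education (paths whose first edge points into Industry):
  P1: Industry <- Region -> ParentIncome -> Education
Condition 1 (no descendant of Industry in the set): FAILS — ParentIncome is a descendant of Industry.
Condition 2 (every backdoor path blocked by {ParentIncome, Region}):
  P1: blocked at fork node Region ∈ conditioning set.
{ParentIncome, Region} does not satisfy the backdoor criterion.

No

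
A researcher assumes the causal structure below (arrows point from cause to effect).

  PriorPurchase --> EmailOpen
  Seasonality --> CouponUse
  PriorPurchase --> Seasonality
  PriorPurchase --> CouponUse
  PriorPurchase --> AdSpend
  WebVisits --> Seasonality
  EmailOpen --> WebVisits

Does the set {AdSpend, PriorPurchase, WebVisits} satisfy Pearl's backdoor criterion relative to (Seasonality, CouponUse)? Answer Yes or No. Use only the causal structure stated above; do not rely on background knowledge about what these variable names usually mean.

Yes

Backdoor paths from Seasonality to CouponUse (paths whose first edge points into Seasonality):
  P1: Seasonality <- PriorPurchase -> CouponUse
  P2: Seasonality <- WebVisits <- EmailOpen <- PriorPurchase -> CouponUse
Condition 1 (no descendant of Seasonality in the set): holds — descendants of Seasonality are {CouponUse}; none are in {AdSpend, PriorPurchase, WebVisits}.
Condition 2 (every backdoor path blocked by {AdSpend, PriorPurchase, WebVisits}):
  P1: blocked at fork node PriorPurchase ∈ conditioning set.
  P2: blocked at chain node WebVisits ∈ conditioning set.
{AdSpend, PriorPurchase, WebVisits} satisfies the backdoor criterion.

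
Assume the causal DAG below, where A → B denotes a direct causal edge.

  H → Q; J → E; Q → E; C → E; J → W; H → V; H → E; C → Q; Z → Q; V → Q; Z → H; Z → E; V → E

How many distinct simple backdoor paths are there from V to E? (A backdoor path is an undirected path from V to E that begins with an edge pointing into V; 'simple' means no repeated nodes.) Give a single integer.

7

A backdoor path from V to E is any simple undirected path whose first edge points into V (i.e. leaves V via a parent).
Parents of V: {H}.
Enumerating:
  P1: V <- H <- Z -> Q <- C -> E
  P2: V <- H <- Z -> Q -> E
  P3: V <- H <- Z -> E
  P4: V <- H -> Q <- Z -> E
  P5: V <- H -> Q <- C -> E
  P6: V <- H -> Q -> E
  P7: V <- H -> E
That exhausts the simple backdoor paths. Count: 7.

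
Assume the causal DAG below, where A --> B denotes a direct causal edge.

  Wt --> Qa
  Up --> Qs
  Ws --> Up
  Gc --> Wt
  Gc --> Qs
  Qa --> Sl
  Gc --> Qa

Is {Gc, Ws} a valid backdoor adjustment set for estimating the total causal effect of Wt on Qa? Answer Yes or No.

Backdoor paths from Wt to Qa (paths whose first edge points into Wt):
  P1: Wt <- Gc -> Qa
Condition 1 (no descendant of Wt in the set): holds — descendants of Wt are {Qa, Sl}; none are in {Gc, Ws}.
Condition 2 (every backdoor path blocked by {Gc, Ws}):
  P1: blocked at fork node Gc ∈ conditioning set.
{Gc, Ws} satisfies the backdoor criterion.

Yes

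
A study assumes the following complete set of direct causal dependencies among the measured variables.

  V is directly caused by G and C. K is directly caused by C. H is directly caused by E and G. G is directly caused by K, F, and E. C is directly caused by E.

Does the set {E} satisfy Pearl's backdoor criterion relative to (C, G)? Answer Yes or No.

Backdoor paths from C to G (paths whose first edge points into C):
  P1: C <- E -> G
  P2: C <- E -> H <- G
Condition 1 (no descendant of C in the set): holds — descendants of C are {G, H, K, V}; none are in {E}.
Condition 2 (every backdoor path blocked by {E}):
  P1: blocked at fork node E ∈ conditioning set.
  P2: blocked at fork node E ∈ conditioning set.
{E} satisfies the backdoor criterion.

Yes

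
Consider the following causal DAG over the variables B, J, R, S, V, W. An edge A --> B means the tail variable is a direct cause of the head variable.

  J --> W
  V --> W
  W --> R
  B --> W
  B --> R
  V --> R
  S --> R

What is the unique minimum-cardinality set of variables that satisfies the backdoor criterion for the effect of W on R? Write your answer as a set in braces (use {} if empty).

{B, V}

Variables eligible for adjustment (non-descendants of W, excluding W and R): {B, J, S, V}.
Backdoor paths from W to R:
  P1: W <- B -> R
  P2: W <- V -> R
The empty set is not sufficient: P1 (W <- B -> R) has no collider blocking it and no conditioned non-collider, so it is open.
Try {B, V}:
  P1: blocked at fork node B ∈ conditioning set.
  P2: blocked at fork node V ∈ conditioning set.
{B, V} contains no descendant of W and blocks every backdoor path.
Every element of {B, V} is needed (dropping B leaves P1 open; dropping V leaves P2 open), so no proper subset is valid.
Among all size-2 subsets of the eligible variables, only {B, V} blocks every backdoor path, so it is the unique smallest valid adjustment set.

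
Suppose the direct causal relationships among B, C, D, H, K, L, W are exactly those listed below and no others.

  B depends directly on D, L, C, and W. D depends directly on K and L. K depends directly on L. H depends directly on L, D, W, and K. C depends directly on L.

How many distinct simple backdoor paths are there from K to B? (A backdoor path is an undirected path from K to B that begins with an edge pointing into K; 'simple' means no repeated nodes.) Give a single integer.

6

A backdoor path from K to B is any simple undirected path whose first edge points into K (i.e. leaves K via a parent).
Parents of K: {L}.
Enumerating:
  P1: K <- L -> C -> B
  P2: K <- L -> D -> H <- W -> B
  P3: K <- L -> D -> B
  P4: K <- L -> H <- W -> B
  P5: K <- L -> H <- D -> B
  P6: K <- L -> B
That exhausts the simple backdoor paths. Count: 6.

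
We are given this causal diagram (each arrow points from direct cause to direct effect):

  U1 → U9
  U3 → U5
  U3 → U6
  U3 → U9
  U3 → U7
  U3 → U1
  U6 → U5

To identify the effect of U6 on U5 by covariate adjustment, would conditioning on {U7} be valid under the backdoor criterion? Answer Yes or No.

No

Backdoor paths from U6 to U5 (paths whose first edge points into U6):
  P1: U6 <- U3 -> U5
Condition 1 (no descendant of U6 in the set): holds — descendants of U6 are {U5}; none are in {U7}.
Condition 2 (every backdoor path blocked by {U7}):
  P1: open — no interior node is in the conditioning set.
{U7} does not satisfy the backdoor criterion.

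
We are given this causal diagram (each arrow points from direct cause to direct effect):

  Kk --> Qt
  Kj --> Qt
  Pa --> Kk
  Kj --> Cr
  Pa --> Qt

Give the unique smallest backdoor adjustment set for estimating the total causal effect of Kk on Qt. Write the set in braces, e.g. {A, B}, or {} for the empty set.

{Pa}

Variables eligible for adjustment (non-descendants of Kk, excluding Kk and Qt): {Cr, Kj, Pa}.
Backdoor paths from Kk to Qt:
  P1: Kk <- Pa -> Qt
The empty set is not sufficient: P1 (Kk <- Pa -> Qt) has no collider blocking it and no conditioned non-collider, so it is open.
Try {Pa}:
  P1: blocked at fork node Pa ∈ conditioning set.
{Pa} contains no descendant of Kk and blocks every backdoor path.
No other singleton works — e.g. {Kj} leaves P1 open — so {Pa} is the unique smallest valid adjustment set.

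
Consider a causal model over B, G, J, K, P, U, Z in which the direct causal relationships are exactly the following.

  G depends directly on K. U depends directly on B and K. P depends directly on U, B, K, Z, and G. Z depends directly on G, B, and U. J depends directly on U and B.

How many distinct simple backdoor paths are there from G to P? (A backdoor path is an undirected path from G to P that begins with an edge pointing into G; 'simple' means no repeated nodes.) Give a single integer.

A backdoor path from G to P is any simple undirected path whose first edge points into G (i.e. leaves G via a parent).
Parents of G: {K}.
Enumerating:
  P1: G <- K -> U <- B -> Z -> P
  P2: G <- K -> U <- B -> P
  P3: G <- K -> U -> J <- B -> Z -> P
  P4: G <- K -> U -> J <- B -> P
  P5: G <- K -> U -> Z <- B -> P
  P6: G <- K -> U -> Z -> P
  P7: G <- K -> U -> P
  P8: G <- K -> P
That exhausts the simple backdoor paths. Count: 8.

8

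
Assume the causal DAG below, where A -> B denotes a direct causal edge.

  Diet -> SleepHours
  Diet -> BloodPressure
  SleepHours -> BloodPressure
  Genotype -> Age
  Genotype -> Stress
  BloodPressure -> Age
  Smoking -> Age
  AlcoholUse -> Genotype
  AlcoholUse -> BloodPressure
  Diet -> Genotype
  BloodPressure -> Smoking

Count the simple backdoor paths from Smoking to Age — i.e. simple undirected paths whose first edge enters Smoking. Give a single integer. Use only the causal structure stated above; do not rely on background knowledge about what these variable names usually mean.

A backdoor path from Smoking to Age is any simple undirected path whose first edge points into Smoking (i.e. leaves Smoking via a parent).
Parents of Smoking: {BloodPressure}.
Enumerating:
  P1: Smoking <- BloodPressure <- Diet -> Genotype -> Age
  P2: Smoking <- BloodPressure <- AlcoholUse -> Genotype -> Age
  P3: Smoking <- BloodPressure <- SleepHours <- Diet -> Genotype -> Age
  P4: Smoking <- BloodPressure -> Age
That exhausts the simple backdoor paths. Count: 4.

4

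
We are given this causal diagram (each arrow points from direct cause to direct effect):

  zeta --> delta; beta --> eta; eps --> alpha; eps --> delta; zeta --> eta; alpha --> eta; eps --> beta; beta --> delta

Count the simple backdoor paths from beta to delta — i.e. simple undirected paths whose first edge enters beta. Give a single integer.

2

A backdoor path from beta to delta is any simple undirected path whose first edge points into beta (i.e. leaves beta via a parent).
Parents of beta: {eps}.
Enumerating:
  P1: beta <- eps -> alpha -> eta <- zeta -> delta
  P2: beta <- eps -> delta
That exhausts the simple backdoor paths. Count: 2.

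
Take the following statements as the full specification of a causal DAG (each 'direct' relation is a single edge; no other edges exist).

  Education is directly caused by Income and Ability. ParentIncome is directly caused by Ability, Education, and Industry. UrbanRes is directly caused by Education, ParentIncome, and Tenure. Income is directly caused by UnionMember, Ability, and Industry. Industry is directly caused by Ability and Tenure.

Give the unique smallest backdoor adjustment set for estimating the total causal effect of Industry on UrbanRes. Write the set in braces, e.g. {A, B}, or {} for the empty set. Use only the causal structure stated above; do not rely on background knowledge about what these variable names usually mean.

{Ability, Tenure}

Variables eligible for adjustment (non-descendants of Industry, excluding Industry and UrbanRes): {Ability, Tenure, UnionMember}.
Backdoor paths from Industry to UrbanRes:
  P1: Industry <- Ability -> Income -> Education -> ParentIncome -> UrbanRes
  P2: Industry <- Ability -> Income -> Education -> UrbanRes
  P3: Industry <- Ability -> Education -> ParentIncome -> UrbanRes
  P4: Industry <- Ability -> Education -> UrbanRes
  P5: Industry <- Ability -> ParentIncome <- Education -> UrbanRes
  P6: Industry <- Ability -> ParentIncome -> UrbanRes
  P7: Industry <- Tenure -> UrbanRes
The empty set is not sufficient: P1 (Industry <- Ability -> Income -> Education -> ParentIncome -> UrbanRes) has no collider blocking it and no conditioned non-collider, so it is open.
Try {Ability, Tenure}:
  P1: blocked at fork node Ability ∈ conditioning set.
  P2: blocked at fork node Ability ∈ conditioning set.
  P3: blocked at fork node Ability ∈ conditioning set.
  P4: blocked at fork node Ability ∈ conditioning set.
  P5: blocked at fork node Ability ∈ conditioning set.
  P6: blocked at fork node Ability ∈ conditioning set.
  P7: blocked at fork node Tenure ∈ conditioning set.
{Ability, Tenure} contains no descendant of Industry and blocks every backdoor path.
Every element of {Ability, Tenure} is needed (dropping Ability leaves P1 open; dropping Tenure leaves P7 open), so no proper subset is valid.
Among all size-2 subsets of the eligible variables, only {Ability, Tenure} blocks every backdoor path, so it is the unique smallest valid adjustment set.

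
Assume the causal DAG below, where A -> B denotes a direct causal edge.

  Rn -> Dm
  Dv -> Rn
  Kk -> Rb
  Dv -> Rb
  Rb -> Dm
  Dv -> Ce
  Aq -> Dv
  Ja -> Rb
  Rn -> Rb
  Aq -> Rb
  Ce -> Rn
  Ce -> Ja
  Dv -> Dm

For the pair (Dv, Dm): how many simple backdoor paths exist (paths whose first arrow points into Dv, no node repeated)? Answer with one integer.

A backdoor path from Dv to Dm is any simple undirected path whose first edge points into Dv (i.e. leaves Dv via a parent).
Parents of Dv: {Aq}.
Enumerating:
  P1: Dv <- Aq -> Rb <- Rn -> Dm
  P2: Dv <- Aq -> Rb <- Ja <- Ce -> Rn -> Dm
  P3: Dv <- Aq -> Rb -> Dm
That exhausts the simple backdoor paths. Count: 3.

3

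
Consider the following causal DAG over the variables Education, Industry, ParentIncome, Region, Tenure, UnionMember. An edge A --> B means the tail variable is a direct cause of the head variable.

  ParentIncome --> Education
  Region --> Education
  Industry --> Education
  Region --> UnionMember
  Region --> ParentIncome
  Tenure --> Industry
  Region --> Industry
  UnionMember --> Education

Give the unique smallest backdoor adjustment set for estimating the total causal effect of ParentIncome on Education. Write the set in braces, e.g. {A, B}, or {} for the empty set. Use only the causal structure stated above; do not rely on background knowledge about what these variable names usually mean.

{Region}

Variables eligible for adjustment (non-descendants of ParentIncome, excluding ParentIncome and Education): {Industry, Region, Tenure, UnionMember}.
Backdoor paths from ParentIncome to Education:
  P1: ParentIncome <- Region -> UnionMember -> Education
  P2: ParentIncome <- Region -> Industry -> Education
  P3: ParentIncome <- Region -> Education
The empty set is not sufficient: P1 (ParentIncome <- Region -> UnionMember -> Education) has no collider blocking it and no conditioned non-collider, so it is open.
Try {Region}:
  P1: blocked at fork node Region ∈ conditioning set.
  P2: blocked at fork node Region ∈ conditioning set.
  P3: blocked at fork node Region ∈ conditioning set.
{Region} contains no descendant of ParentIncome and blocks every backdoor path.
No other singleton works — e.g. {UnionMember} leaves P2 open — so {Region} is the unique smallest valid adjustment set.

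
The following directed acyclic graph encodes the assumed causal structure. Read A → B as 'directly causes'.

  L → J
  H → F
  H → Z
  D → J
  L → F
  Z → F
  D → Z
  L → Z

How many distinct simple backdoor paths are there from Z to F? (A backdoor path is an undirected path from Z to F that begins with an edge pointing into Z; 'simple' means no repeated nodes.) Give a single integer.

A backdoor path from Z to F is any simple undirected path whose first edge points into Z (i.e. leaves Z via a parent).
Parents of Z: {D, H, L}.
Enumerating:
  P1: Z <- D -> J <- L -> F
  P2: Z <- H -> F
  P3: Z <- L -> F
That exhausts the simple backdoor paths. Count: 3.

3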